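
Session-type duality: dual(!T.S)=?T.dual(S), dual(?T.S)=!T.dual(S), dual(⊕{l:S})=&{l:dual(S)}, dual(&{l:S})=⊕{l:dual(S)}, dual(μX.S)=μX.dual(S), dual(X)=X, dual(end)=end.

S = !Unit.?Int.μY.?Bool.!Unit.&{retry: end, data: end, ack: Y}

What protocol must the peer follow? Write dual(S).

!Unit → ?Unit
  ?Int → !Int
    μY → μY  (μ self-dual)
      ?Bool → !Bool
        !Unit → ?Unit
          &{retry,data,ack} → ⊕{retry,data,ack}  (external→internal)
            [retry]
              end ↦ end
            [data]
              end ↦ end
            [ack]
              Y ↦ Y

?Unit.!Int.μY.!Bool.?Unit.⊕{retry: end, data: end, ack: Y}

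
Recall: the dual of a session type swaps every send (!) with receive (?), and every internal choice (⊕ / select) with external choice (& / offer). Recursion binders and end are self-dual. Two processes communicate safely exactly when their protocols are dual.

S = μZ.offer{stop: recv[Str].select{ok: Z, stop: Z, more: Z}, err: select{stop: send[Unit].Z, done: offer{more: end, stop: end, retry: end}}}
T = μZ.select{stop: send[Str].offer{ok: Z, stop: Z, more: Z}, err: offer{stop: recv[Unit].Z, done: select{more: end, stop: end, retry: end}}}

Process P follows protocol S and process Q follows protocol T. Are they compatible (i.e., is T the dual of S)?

μZ vs μZ  ✓ (rec unchanged)
  offer{stop,err} vs select{stop,err}  ✓ same labels
    [stop]
      recv[Str] vs send[Str]  ✓
        select{ok,stop,more} vs offer{ok,stop,more}  ✓ same labels
          [ok]
            Z vs Z  ✓
          [stop]
            Z vs Z  ✓
          [more]
            Z vs Z  ✓
    [err]
      select{stop,done} vs offer{stop,done}  ✓ same labels
        [stop]
          send[Unit] vs recv[Unit]  ✓
            Z vs Z  ✓
        [done]
          offer{more,stop,retry} vs select{more,stop,retry}  ✓ same labels
            [more]
              end vs end  ✓
            [stop]
              end vs end  ✓
            [retry]
              end vs end  ✓

YES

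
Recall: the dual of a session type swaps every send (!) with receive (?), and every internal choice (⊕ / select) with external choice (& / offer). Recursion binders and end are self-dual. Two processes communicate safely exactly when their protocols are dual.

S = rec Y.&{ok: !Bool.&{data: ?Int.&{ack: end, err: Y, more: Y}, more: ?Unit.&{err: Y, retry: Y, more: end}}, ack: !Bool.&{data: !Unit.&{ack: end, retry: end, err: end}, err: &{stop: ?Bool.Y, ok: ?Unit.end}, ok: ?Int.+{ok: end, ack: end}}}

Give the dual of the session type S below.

rec Y = rec Y  (rec unchanged)
  &{ok,ack} = +{ok,ack}  (external→internal)
    case ok:
      !Bool = ?Bool
        &{data,more} = +{data,more}  (external→internal)
          case data:
            ?Int = !Int
              &{ack,err,more} = +{ack,err,more}  (external→internal)
                case ack:
                  end self-dual
                case err:
                  Y self-dual
                case more:
                  Y self-dual
          case more:
            ?Unit = !Unit
              &{err,retry,more} = +{err,retry,more}  (external→internal)
                case err:
                  Y self-dual
                case retry:
                  Y self-dual
                case more:
                  end self-dual
    case ack:
      !Bool = ?Bool
        &{data,err,ok} = +{data,err,ok}  (external→internal)
          case data:
            !Unit = ?Unit
              &{ack,retry,err} = +{ack,retry,err}  (external→internal)
                case ack:
                  end self-dual
                case retry:
                  end self-dual
                case err:
                  end self-dual
          case err:
            &{stop,ok} = +{stop,ok}  (external→internal)
              case stop:
                ?Bool = !Bool
                  Y self-dual
              case ok:
                ?Unit = !Unit
                  end self-dual
          case ok:
            ?Int = !Int
              +{ok,ack} = &{ok,ack}  (internal→external)
                case ok:
                  end self-dual
                case ack:
                  end self-dual

rec Y.+{ok: ?Bool.+{data: !Int.+{ack: end, err: Y, more: Y}, more: !Unit.+{err: Y, retry: Y, more: end}}, ack: ?Bool.+{data: ?Unit.+{ack: end, retry: end, err: end}, err: +{stop: !Bool.Y, ok: !Unit.end}, ok: !Int.&{ok: end, ack: end}}}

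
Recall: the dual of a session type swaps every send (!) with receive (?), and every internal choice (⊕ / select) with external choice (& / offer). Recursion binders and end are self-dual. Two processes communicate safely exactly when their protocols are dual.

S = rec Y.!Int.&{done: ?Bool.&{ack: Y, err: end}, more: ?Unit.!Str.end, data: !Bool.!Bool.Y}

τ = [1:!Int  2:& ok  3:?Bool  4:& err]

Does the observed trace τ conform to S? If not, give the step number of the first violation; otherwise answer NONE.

step 1: !Int  ✓  residual = &{done: ?Bool.&{ack: rec Y.…, err: end}, more: ?Unit.!Str.end, data: !Bool.!Bool.rec Y.…}
step 2: got & ok, protocol expects & done or & more or & data  ✗

2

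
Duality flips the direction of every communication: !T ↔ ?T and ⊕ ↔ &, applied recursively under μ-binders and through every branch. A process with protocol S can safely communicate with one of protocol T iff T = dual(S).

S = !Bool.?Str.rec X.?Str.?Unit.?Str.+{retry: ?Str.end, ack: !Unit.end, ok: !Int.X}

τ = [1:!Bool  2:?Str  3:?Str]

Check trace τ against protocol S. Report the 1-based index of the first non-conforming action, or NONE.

NONE

@1 !Bool  ok  residual = ?Str.rec X.…
@2 ?Str  ok  residual = rec X.…
@3 ?Str  ok  residual = ?Unit.?Str.+{retry: ?Str.end, ack: !Unit.end, ok: !Int.rec X.…}
all 3 steps conform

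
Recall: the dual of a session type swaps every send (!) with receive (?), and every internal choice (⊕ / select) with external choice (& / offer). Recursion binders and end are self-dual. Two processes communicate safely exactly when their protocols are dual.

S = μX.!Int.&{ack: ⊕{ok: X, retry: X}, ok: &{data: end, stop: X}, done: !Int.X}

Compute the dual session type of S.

μX.?Int.⊕{ack: &{ok: X, retry: X}, ok: ⊕{data: end, stop: X}, done: ?Int.X}

μX ↦ μX  (binder kept)
  !Int ↦ ?Int
    &{ack,ok,done} ↦ ⊕{ack,ok,done}  (&→⊕)
      • ack:
        ⊕{ok,retry} ↦ &{ok,retry}  (internal→external)
          • ok:
            X self-dual
          • retry:
            X self-dual
      • ok:
        &{data,stop} ↦ ⊕{data,stop}  (&→⊕)
          • data:
            end self-dual
          • stop:
            X self-dual
      • done:
        !Int ↦ ?Int
          X self-dual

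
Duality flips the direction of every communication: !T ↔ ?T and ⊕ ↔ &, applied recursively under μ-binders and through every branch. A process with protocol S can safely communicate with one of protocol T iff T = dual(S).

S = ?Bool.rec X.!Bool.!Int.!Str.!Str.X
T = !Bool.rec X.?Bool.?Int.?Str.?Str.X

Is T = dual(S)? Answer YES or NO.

YES

?Bool | !Bool  ✓
  rec X | rec X  ✓ (rec unchanged)
    !Bool | ?Bool  ✓
      !Int | ?Int  ✓
        !Str | ?Str  ✓
          !Str | ?Str  ✓
            X | X  ✓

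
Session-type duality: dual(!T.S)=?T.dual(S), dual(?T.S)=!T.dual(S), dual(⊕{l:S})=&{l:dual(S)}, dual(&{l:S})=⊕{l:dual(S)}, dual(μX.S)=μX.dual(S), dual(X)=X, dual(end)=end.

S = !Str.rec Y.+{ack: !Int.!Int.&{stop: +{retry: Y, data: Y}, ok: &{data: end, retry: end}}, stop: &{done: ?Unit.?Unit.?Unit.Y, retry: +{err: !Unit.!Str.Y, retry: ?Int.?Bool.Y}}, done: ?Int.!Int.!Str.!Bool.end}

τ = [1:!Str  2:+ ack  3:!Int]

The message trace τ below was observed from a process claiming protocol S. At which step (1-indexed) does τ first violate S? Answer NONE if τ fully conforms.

[1] !Str  ✓  cont: rec Y.…
[2] + ack  ✓  cont: !Int.!Int.&{stop: +{retry: rec Y.…, data: rec Y.…}, ok: &{data: end, retry: end}}
[3] !Int  ✓  cont: !Int.&{stop: +{retry: rec Y.…, data: rec Y.…}, ok: &{data: end, retry: end}}
τ conforms to S (length 3)

NONE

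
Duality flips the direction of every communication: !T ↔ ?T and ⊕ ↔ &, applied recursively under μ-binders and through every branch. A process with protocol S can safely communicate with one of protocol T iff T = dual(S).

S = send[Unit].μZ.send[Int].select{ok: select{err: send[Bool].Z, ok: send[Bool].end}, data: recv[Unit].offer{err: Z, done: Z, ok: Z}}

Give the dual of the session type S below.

send[Unit] → recv[Unit]
  μZ → μZ  (binder kept)
    send[Int] → recv[Int]
      select{ok,data} → offer{ok,data}  (⊕→&)
        [ok]
          select{err,ok} → offer{err,ok}  (⊕→&)
            [err]
              send[Bool] → recv[Bool]
                Z self-dual
            [ok]
              send[Bool] → recv[Bool]
                end self-dual
        [data]
          recv[Unit] → send[Unit]
            offer{err,done,ok} → select{err,done,ok}  (&→⊕)
              [err]
                Z self-dual
              [done]
                Z self-dual
              [ok]
                Z self-dual

recv[Unit].μZ.recv[Int].offer{ok: offer{err: recv[Bool].Z, ok: recv[Bool].end}, data: send[Unit].select{err: Z, done: Z, ok: Z}}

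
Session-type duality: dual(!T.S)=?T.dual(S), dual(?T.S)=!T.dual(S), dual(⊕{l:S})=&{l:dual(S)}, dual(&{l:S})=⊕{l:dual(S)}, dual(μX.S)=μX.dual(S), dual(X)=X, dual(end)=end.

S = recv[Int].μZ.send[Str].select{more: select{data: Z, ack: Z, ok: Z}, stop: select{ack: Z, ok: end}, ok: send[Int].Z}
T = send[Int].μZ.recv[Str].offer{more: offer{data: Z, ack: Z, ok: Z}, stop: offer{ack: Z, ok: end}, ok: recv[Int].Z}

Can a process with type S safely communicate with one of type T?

YES

recv[Int] ‖ send[Int]  match
  μZ ‖ μZ  match (rec unchanged)
    send[Str] ‖ recv[Str]  match
      select{more,stop,ok} ‖ offer{more,stop,ok}  match same labels
        [more]
          select{data,ack,ok} ‖ offer{data,ack,ok}  match same labels
            [data]
              Z ‖ Z  match
            [ack]
              Z ‖ Z  match
            [ok]
              Z ‖ Z  match
        [stop]
          select{ack,ok} ‖ offer{ack,ok}  match same labels
            [ack]
              Z ‖ Z  match
            [ok]
              end ‖ end  match
        [ok]
          send[Int] ‖ recv[Int]  match
            Z ‖ Z  match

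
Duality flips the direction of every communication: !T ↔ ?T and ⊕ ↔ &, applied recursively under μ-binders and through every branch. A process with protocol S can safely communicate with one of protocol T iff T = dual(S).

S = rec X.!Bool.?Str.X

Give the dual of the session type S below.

rec X = rec X  (rec unchanged)
  !Bool = ?Bool
    ?Str = !Str
      X ↦ X

rec X.?Bool.!Str.X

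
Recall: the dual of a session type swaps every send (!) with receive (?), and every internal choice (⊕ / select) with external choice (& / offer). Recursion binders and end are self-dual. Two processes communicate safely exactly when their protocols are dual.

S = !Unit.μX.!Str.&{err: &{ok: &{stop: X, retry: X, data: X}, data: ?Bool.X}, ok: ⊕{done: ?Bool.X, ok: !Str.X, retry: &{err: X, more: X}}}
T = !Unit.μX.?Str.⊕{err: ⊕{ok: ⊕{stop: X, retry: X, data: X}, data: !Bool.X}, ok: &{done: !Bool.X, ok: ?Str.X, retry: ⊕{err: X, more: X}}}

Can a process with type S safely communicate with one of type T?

NO

!Unit | !Unit  ✗ same direction on both sides — not dual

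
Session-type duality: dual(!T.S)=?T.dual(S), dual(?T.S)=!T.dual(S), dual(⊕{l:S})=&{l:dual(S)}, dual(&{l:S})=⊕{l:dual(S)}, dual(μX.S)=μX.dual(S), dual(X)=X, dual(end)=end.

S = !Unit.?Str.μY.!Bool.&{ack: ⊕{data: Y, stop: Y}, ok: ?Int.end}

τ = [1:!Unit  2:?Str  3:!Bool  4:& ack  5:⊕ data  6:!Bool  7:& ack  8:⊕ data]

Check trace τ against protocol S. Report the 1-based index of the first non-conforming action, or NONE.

@1 !Unit  ok  cont: ?Str.μY.…
@2 ?Str  ok  cont: μY.…
@3 !Bool  ok  cont: &{ack: ⊕{data: μY.…, stop: μY.…}, ok: ?Int.end}
@4 & ack  ok  cont: ⊕{data: μY.…, stop: μY.…}
@5 ⊕ data  ok  cont: μY.…
@6 !Bool  ok  cont: &{ack: ⊕{data: μY.…, stop: μY.…}, ok: ?Int.end}
@7 & ack  ok  cont: ⊕{data: μY.…, stop: μY.…}
@8 ⊕ data  ok  cont: μY.…
trace exhausted — no violation

NONE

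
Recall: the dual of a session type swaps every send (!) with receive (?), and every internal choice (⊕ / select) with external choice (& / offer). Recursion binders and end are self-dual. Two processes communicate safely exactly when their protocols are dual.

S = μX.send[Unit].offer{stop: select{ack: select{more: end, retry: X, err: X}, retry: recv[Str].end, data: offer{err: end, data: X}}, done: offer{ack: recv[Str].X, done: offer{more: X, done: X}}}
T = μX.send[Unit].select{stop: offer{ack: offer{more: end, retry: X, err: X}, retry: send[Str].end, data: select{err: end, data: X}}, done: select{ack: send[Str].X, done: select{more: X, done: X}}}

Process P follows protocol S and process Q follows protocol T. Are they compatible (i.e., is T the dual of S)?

μX ‖ μX  ✓ (μ self-dual)
  send[Unit] ‖ send[Unit]  ✗ same direction on both sides — not dual

NO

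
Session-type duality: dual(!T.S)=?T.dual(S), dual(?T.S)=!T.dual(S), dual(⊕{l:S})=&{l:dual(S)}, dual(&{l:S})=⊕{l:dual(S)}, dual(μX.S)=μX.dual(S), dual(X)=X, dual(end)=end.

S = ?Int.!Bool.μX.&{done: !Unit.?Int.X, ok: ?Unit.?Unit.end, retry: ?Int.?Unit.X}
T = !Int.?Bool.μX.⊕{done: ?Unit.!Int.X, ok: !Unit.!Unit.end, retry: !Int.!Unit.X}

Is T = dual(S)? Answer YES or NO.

?Int vs !Int  match
  !Bool vs ?Bool  match
    μX vs μX  match (rec unchanged)
      &{done,ok,retry} vs ⊕{done,ok,retry}  match same labels
        • done:
          !Unit vs ?Unit  match
            ?Int vs !Int  match
              X vs X  match
        • ok:
          ?Unit vs !Unit  match
            ?Unit vs !Unit  match
              end vs end  match
        • retry:
          ?Int vs !Int  match
            ?Unit vs !Unit  match
              X vs X  match

YES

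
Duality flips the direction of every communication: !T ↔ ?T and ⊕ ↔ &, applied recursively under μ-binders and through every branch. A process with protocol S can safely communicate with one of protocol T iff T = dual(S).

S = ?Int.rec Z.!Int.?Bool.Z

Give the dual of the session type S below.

?Int ↦ !Int
  rec Z ↦ rec Z  (binder kept)
    !Int ↦ ?Int
      ?Bool ↦ !Bool
        Z self-dual

!Int.rec Z.?Int.!Bool.Z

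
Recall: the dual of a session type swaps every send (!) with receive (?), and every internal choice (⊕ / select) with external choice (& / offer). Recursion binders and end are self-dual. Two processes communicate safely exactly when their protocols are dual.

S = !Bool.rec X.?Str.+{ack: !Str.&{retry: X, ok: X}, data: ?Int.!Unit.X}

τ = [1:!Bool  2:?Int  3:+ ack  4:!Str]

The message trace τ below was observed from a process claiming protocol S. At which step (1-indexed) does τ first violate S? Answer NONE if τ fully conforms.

[1] !Bool  ok  residual = rec X.…
[2] got ?Int, protocol expects ?Str  ✗

2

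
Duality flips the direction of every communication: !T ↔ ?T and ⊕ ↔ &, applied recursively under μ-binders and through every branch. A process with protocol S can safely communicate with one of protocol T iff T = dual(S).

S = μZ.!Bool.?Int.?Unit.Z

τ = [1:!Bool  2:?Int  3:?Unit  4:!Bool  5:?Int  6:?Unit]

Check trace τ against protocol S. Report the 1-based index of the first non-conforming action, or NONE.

@1 !Bool  match  cont: ?Int.?Unit.μZ.…
@2 ?Int  match  cont: ?Unit.μZ.…
@3 ?Unit  match  cont: μZ.…
@4 !Bool  match  cont: ?Int.?Unit.μZ.…
@5 ?Int  match  cont: ?Unit.μZ.…
@6 ?Unit  match  cont: μZ.…
all 6 steps conform

NONE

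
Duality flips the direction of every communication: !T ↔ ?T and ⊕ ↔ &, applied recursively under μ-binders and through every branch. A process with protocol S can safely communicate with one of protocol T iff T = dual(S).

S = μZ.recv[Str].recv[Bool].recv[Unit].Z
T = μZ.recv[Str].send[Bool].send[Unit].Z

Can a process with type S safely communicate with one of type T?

μZ vs μZ  ok (binder kept)
  recv[Str] vs recv[Str]  ✗ same direction on both sides — not dual

NO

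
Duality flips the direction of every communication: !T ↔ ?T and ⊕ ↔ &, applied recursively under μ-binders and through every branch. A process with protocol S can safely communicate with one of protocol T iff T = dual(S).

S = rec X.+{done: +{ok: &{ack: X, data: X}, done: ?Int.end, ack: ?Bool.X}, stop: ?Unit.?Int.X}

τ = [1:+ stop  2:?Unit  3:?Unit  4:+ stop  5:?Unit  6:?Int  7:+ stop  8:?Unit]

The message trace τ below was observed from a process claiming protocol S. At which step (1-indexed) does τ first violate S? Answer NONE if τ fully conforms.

3

@1 + stop  match  state: ?Unit.?Int.rec X.…
@2 ?Unit  match  state: ?Int.rec X.…
@3 got ?Unit, protocol expects ?Int  ✗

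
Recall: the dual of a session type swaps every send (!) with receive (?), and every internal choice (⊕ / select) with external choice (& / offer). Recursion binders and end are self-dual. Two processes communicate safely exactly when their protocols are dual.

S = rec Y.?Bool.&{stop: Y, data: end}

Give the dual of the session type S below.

rec Y.!Bool.+{stop: Y, data: end}

rec Y → rec Y  (binder kept)
  ?Bool → !Bool
    &{stop,data} → +{stop,data}  (&→⊕)
      [stop]
        dual(Y) = Y
      [data]
        dual(end) = end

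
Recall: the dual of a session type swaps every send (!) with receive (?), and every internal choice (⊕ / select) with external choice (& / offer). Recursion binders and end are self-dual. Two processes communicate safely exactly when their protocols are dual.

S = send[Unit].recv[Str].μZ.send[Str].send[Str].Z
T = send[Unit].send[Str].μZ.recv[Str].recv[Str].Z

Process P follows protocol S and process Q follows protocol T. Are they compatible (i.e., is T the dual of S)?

send[Unit] ‖ send[Unit]  ✗ same direction on both sides — not dual

NO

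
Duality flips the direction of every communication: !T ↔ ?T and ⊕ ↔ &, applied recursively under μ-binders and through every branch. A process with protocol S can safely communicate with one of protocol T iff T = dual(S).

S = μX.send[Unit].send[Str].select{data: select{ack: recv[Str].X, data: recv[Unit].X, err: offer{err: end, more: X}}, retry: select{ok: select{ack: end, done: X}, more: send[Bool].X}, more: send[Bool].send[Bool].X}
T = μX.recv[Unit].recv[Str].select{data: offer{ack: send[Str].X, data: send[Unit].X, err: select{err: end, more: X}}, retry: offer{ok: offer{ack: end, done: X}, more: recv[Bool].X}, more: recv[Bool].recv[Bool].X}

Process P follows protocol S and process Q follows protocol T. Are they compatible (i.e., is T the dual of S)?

NO

μX | μX  match (μ self-dual)
  send[Unit] | recv[Unit]  match
    send[Str] | recv[Str]  match
      select{data,retry,more} | select{data,retry,more}  ✗ choice polarity not flipped — not dual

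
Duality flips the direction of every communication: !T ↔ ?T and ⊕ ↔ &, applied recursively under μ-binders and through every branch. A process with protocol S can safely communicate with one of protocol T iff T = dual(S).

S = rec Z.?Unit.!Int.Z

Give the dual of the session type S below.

rec Z.!Unit.?Int.Z

rec Z → rec Z  (μ self-dual)
  ?Unit → !Unit
    !Int → ?Int
      Z ↦ Z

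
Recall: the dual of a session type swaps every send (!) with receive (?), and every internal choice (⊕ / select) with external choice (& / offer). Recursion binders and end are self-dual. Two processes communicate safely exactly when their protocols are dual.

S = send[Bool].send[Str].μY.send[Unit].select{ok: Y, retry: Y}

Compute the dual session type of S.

recv[Bool].recv[Str].μY.recv[Unit].offer{ok: Y, retry: Y}

send[Bool] → recv[Bool]
  send[Str] → recv[Str]
    μY → μY  (μ self-dual)
      send[Unit] → recv[Unit]
        select{ok,retry} → offer{ok,retry}  (internal→external)
          • ok:
            Y self-dual
          • retry:
            Y self-dual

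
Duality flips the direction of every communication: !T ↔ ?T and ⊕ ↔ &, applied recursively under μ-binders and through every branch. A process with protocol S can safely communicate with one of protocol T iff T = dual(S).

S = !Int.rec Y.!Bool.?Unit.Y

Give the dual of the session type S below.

!Int = ?Int
  rec Y = rec Y  (binder kept)
    !Bool = ?Bool
      ?Unit = !Unit
        Y self-dual

?Int.rec Y.?Bool.!Unit.Y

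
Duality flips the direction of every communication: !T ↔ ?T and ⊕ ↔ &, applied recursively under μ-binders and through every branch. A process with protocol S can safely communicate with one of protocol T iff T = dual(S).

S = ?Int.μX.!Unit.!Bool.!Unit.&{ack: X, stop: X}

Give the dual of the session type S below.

?Int ↦ !Int
  μX ↦ μX  (binder kept)
    !Unit ↦ ?Unit
      !Bool ↦ ?Bool
        !Unit ↦ ?Unit
          &{ack,stop} ↦ ⊕{ack,stop}  (&→⊕)
            [ack]
              X self-dual
            [stop]
              X self-dual

!Int.μX.?Unit.?Bool.?Unit.⊕{ack: X, stop: X}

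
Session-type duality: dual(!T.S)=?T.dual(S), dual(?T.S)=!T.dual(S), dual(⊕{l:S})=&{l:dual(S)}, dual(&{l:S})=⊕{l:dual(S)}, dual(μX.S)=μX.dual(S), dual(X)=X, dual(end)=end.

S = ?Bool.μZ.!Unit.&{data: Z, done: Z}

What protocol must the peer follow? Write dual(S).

?Bool ↦ !Bool
  μZ ↦ μZ  (binder kept)
    !Unit ↦ ?Unit
      &{data,done} ↦ ⊕{data,done}  (offer→select)
        • data:
          Z ↦ Z
        • done:
          Z ↦ Z

!Bool.μZ.?Unit.⊕{data: Z, done: Z}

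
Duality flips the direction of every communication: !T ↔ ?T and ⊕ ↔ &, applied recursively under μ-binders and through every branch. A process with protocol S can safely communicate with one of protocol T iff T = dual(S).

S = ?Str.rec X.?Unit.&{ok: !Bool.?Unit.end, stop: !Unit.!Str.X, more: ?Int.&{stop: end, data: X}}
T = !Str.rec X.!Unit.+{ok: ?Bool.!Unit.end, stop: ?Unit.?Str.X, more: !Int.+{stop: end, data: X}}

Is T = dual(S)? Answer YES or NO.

?Str ‖ !Str  ok
  rec X ‖ rec X  ok (μ self-dual)
    ?Unit ‖ !Unit  ok
      &{ok,stop,more} ‖ +{ok,stop,more}  ok label sets agree
        [ok]
          !Bool ‖ ?Bool  ok
            ?Unit ‖ !Unit  ok
              end ‖ end  ok
        [stop]
          !Unit ‖ ?Unit  ok
            !Str ‖ ?Str  ok
              X ‖ X  ok
        [more]
          ?Int ‖ !Int  ok
            &{stop,data} ‖ +{stop,data}  ok label sets agree
              [stop]
                end ‖ end  ok
              [data]
                X ‖ X  ok

YES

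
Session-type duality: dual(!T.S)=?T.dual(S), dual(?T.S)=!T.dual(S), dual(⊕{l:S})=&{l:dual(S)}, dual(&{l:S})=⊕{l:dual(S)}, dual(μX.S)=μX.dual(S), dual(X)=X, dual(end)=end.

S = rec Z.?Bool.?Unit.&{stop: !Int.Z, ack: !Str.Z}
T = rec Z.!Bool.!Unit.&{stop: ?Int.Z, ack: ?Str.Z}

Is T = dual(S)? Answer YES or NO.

NO

rec Z ‖ rec Z  ok (rec unchanged)
  ?Bool ‖ !Bool  ok
    ?Unit ‖ !Unit  ok
      &{stop,ack} ‖ &{stop,ack}  ✗ choice polarity not flipped — not dual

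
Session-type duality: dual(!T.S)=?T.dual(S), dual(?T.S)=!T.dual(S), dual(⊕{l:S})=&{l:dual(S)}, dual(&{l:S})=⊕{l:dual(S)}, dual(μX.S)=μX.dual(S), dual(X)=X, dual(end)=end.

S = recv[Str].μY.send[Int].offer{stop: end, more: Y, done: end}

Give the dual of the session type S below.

recv[Str] ↦ send[Str]
  μY ↦ μY  (μ self-dual)
    send[Int] ↦ recv[Int]
      offer{stop,more,done} ↦ select{stop,more,done}  (offer→select)
        case stop:
          dual(end) = end
        case more:
          dual(Y) = Y
        case done:
          dual(end) = end

send[Str].μY.recv[Int].select{stop: end, more: Y, done: end}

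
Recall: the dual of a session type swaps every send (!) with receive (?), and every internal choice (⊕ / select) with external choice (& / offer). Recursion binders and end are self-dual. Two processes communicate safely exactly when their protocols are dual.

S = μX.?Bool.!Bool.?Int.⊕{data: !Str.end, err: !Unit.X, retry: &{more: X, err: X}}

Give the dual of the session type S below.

μX = μX  (rec unchanged)
  ?Bool = !Bool
    !Bool = ?Bool
      ?Int = !Int
        ⊕{data,err,retry} = &{data,err,retry}  (⊕→&)
          • data:
            !Str = ?Str
              end ↦ end
          • err:
            !Unit = ?Unit
              X ↦ X
          • retry:
            &{more,err} = ⊕{more,err}  (offer→select)
              • more:
                X ↦ X
              • err:
                X ↦ X

μX.!Bool.?Bool.!Int.&{data: ?Str.end, err: ?Unit.X, retry: ⊕{more: X, err: X}}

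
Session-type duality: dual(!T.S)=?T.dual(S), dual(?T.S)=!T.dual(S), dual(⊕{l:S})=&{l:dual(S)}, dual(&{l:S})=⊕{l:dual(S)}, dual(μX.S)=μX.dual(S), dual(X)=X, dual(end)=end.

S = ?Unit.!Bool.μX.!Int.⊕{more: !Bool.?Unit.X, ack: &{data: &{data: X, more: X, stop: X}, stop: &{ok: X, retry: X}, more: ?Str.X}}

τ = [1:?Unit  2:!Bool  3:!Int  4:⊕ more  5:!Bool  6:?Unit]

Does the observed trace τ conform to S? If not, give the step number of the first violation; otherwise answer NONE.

NONE

step 1: ?Unit  ✓  state: !Bool.μX.…
step 2: !Bool  ✓  state: μX.…
step 3: !Int  ✓  state: ⊕{more: !Bool.?Unit.μX.…, ack: &{data: &{data: μX.…, more: μX.…, stop: μX.…}, stop: &{ok: μX.…, retry: μX.…}, more: ?Str.μX.…}}
step 4: ⊕ more  ✓  state: !Bool.?Unit.μX.…
step 5: !Bool  ✓  state: ?Unit.μX.…
step 6: ?Unit  ✓  state: μX.…
τ conforms to S (length 6)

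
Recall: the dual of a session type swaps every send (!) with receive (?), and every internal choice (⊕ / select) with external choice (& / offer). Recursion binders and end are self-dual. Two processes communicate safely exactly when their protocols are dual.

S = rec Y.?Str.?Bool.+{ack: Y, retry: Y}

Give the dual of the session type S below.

rec Y.!Str.!Bool.&{ack: Y, retry: Y}

rec Y = rec Y  (binder kept)
  ?Str = !Str
    ?Bool = !Bool
      +{ack,retry} = &{ack,retry}  (select→offer)
        • ack:
          dual(Y) = Y
        • retry:
          dual(Y) = Y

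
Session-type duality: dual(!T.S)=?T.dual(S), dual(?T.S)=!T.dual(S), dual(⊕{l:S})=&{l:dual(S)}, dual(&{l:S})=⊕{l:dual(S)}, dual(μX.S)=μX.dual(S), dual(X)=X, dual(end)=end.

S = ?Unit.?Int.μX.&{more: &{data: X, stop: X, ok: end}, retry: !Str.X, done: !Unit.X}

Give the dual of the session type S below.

?Unit = !Unit
  ?Int = !Int
    μX = μX  (μ self-dual)
      &{more,retry,done} = ⊕{more,retry,done}  (external→internal)
        • more:
          &{data,stop,ok} = ⊕{data,stop,ok}  (external→internal)
            • data:
              X ↦ X
            • stop:
              X ↦ X
            • ok:
              end ↦ end
        • retry:
          !Str = ?Str
            X ↦ X
        • done:
          !Unit = ?Unit
            X ↦ X

!Unit.!Int.μX.⊕{more: ⊕{data: X, stop: X, ok: end}, retry: ?Str.X, done: ?Unit.X}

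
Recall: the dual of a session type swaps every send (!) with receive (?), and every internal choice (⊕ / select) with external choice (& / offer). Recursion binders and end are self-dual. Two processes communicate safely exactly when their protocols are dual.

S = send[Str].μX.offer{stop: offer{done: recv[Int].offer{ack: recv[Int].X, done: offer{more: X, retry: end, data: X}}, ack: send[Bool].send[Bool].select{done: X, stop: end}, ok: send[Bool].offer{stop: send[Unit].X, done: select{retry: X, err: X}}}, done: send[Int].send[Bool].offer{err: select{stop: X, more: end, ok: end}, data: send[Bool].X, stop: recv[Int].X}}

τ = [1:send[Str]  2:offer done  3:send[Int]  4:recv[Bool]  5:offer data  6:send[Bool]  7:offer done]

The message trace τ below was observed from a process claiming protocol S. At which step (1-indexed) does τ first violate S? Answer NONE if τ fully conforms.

4

step 1: send[Str]  ✓  state: μX.…
step 2: offer done  ✓  state: send[Int].send[Bool].offer{err: select{stop: μX.…, more: end, ok: end}, data: send[Bool].μX.…, stop: recv[Int].μX.…}
step 3: send[Int]  ✓  state: send[Bool].offer{err: select{stop: μX.…, more: end, ok: end}, data: send[Bool].μX.…, stop: recv[Int].μX.…}
step 4: got recv[Bool], protocol expects send[Bool]  ✗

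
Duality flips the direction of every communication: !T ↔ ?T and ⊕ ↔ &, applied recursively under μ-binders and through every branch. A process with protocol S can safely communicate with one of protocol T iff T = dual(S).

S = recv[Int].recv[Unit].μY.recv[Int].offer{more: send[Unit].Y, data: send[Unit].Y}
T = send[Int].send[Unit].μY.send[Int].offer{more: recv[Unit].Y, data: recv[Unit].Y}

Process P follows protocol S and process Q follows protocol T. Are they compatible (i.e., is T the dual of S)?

NO

recv[Int] vs send[Int]  ✓
  recv[Unit] vs send[Unit]  ✓
    μY vs μY  ✓ (binder kept)
      recv[Int] vs send[Int]  ✓
        offer{more,data} vs offer{more,data}  ✗ choice polarity not flipped — not dual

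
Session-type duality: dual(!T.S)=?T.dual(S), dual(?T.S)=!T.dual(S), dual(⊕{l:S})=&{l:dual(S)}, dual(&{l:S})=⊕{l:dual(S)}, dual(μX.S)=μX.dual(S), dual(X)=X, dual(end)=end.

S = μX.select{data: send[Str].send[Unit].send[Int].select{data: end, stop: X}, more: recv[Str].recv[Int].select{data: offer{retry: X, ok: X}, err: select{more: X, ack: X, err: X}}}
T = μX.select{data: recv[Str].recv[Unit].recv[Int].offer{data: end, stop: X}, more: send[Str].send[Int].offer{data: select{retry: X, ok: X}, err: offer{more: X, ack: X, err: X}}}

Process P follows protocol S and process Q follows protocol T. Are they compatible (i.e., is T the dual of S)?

NO

μX ‖ μX  ✓ (μ self-dual)
  select{data,more} ‖ select{data,more}  ✗ choice polarity not flipped — not dual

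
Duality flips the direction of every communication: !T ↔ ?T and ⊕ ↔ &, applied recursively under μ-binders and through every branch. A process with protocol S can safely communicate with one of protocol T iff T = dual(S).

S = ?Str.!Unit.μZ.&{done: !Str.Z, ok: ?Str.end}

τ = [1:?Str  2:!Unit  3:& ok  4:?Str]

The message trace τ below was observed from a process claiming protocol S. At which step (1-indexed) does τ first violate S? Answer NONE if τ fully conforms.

@1 ?Str  ok  now at !Unit.μZ.…
@2 !Unit  ok  now at μZ.…
@3 & ok  ok  now at ?Str.end
@4 ?Str  ok  now at end
τ conforms to S (length 4)

NONE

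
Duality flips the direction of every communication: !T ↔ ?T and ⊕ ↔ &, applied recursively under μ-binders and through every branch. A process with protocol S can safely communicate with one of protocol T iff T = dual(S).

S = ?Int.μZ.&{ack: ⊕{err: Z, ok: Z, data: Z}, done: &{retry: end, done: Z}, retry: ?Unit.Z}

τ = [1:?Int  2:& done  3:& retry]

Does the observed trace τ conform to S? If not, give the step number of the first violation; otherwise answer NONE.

NONE

@1 ?Int  match  cont: μZ.…
@2 & done  match  cont: &{retry: end, done: μZ.…}
@3 & retry  match  cont: end
trace exhausted — no violation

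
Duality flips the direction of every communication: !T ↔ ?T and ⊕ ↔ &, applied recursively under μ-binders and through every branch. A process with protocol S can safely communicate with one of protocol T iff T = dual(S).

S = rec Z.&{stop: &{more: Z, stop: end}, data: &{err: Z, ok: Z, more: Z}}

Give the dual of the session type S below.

rec Z = rec Z  (binder kept)
  &{stop,data} = +{stop,data}  (&→⊕)
    case stop:
      &{more,stop} = +{more,stop}  (&→⊕)
        case more:
          Z self-dual
        case stop:
          end self-dual
    case data:
      &{err,ok,more} = +{err,ok,more}  (&→⊕)
        case err:
          Z self-dual
        case ok:
          Z self-dual
        case more:
          Z self-dual

rec Z.+{stop: +{more: Z, stop: end}, data: +{err: Z, ok: Z, more: Z}}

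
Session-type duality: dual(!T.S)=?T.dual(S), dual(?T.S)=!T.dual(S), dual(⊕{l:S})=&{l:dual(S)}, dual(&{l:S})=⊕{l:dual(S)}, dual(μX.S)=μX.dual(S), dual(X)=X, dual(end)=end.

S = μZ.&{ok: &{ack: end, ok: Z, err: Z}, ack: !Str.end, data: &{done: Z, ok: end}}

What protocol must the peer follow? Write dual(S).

μZ → μZ  (rec unchanged)
  &{ok,ack,data} → ⊕{ok,ack,data}  (external→internal)
    case ok:
      &{ack,ok,err} → ⊕{ack,ok,err}  (external→internal)
        case ack:
          dual(end) = end
        case ok:
          dual(Z) = Z
        case err:
          dual(Z) = Z
    case ack:
      !Str → ?Str
        dual(end) = end
    case data:
      &{done,ok} → ⊕{done,ok}  (external→internal)
        case done:
          dual(Z) = Z
        case ok:
          dual(end) = end

μZ.⊕{ok: ⊕{ack: end, ok: Z, err: Z}, ack: ?Str.end, data: ⊕{done: Z, ok: end}}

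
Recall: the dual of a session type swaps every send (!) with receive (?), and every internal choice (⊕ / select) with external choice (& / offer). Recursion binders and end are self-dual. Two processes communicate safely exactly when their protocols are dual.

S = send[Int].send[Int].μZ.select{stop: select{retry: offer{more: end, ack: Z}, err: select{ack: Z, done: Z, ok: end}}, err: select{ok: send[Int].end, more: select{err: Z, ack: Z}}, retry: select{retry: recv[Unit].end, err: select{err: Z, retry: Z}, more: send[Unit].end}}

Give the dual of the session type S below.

recv[Int].recv[Int].μZ.offer{stop: offer{retry: select{more: end, ack: Z}, err: offer{ack: Z, done: Z, ok: end}}, err: offer{ok: recv[Int].end, more: offer{err: Z, ack: Z}}, retry: offer{retry: send[Unit].end, err: offer{err: Z, retry: Z}, more: recv[Unit].end}}

send[Int] ↦ recv[Int]
  send[Int] ↦ recv[Int]
    μZ ↦ μZ  (binder kept)
      select{stop,err,retry} ↦ offer{stop,err,retry}  (⊕→&)
        • stop:
          select{retry,err} ↦ offer{retry,err}  (⊕→&)
            • retry:
              offer{more,ack} ↦ select{more,ack}  (external→internal)
                • more:
                  end ↦ end
                • ack:
                  Z ↦ Z
            • err:
              select{ack,done,ok} ↦ offer{ack,done,ok}  (⊕→&)
                • ack:
                  Z ↦ Z
                • done:
                  Z ↦ Z
                • ok:
                  end ↦ end
        • err:
          select{ok,more} ↦ offer{ok,more}  (⊕→&)
            • ok:
              send[Int] ↦ recv[Int]
                end ↦ end
            • more:
              select{err,ack} ↦ offer{err,ack}  (⊕→&)
                • err:
                  Z ↦ Z
                • ack:
                  Z ↦ Z
        • retry:
          select{retry,err,more} ↦ offer{retry,err,more}  (⊕→&)
            • retry:
              recv[Unit] ↦ send[Unit]
                end ↦ end
            • err:
              select{err,retry} ↦ offer{err,retry}  (⊕→&)
                • err:
                  Z ↦ Z
                • retry:
                  Z ↦ Z
            • more:
              send[Unit] ↦ recv[Unit]
                end ↦ end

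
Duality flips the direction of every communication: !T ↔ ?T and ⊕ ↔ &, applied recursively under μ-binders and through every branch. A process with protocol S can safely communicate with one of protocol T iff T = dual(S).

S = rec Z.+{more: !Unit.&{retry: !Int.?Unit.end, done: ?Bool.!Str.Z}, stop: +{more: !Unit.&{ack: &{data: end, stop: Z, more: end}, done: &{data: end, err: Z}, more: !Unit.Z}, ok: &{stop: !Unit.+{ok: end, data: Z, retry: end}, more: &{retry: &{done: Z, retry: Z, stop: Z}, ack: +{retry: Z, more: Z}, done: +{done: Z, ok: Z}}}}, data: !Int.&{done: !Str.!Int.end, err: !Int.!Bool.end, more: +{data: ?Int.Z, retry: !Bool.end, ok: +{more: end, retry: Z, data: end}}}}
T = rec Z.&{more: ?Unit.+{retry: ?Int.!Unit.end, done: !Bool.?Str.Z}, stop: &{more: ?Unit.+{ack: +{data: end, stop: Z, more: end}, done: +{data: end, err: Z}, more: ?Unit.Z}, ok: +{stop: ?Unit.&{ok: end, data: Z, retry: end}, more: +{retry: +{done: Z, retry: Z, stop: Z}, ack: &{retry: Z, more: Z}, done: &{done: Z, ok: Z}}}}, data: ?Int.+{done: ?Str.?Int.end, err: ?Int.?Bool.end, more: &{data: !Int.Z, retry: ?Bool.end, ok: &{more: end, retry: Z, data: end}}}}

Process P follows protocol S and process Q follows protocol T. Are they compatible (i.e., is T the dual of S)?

YES

rec Z vs rec Z  ok (rec unchanged)
  +{more,stop,data} vs &{more,stop,data}  ok label sets agree
    case more:
      !Unit vs ?Unit  ok
        &{retry,done} vs +{retry,done}  ok label sets agree
          case retry:
            !Int vs ?Int  ok
              ?Unit vs !Unit  ok
                end vs end  ok
          case done:
            ?Bool vs !Bool  ok
              !Str vs ?Str  ok
                Z vs Z  ok
    case stop:
      +{more,ok} vs &{more,ok}  ok label sets agree
        case more:
          !Unit vs ?Unit  ok
            &{ack,done,more} vs +{ack,done,more}  ok label sets agree
              case ack:
                &{data,stop,more} vs +{data,stop,more}  ok label sets agree
                  case data:
                    end vs end  ok
                  case stop:
                    Z vs Z  ok
                  case more:
                    end vs end  ok
              case done:
                &{data,err} vs +{data,err}  ok label sets agree
                  case data:
                    end vs end  ok
                  case err:
                    Z vs Z  ok
              case more:
                !Unit vs ?Unit  ok
                  Z vs Z  ok
        case ok:
          &{stop,more} vs +{stop,more}  ok label sets agree
            case stop:
              !Unit vs ?Unit  ok
                +{ok,data,retry} vs &{ok,data,retry}  ok label sets agree
                  case ok:
                    end vs end  ok
                  case data:
                    Z vs Z  ok
                  case retry:
                    end vs end  ok
            case more:
              &{retry,ack,done} vs +{retry,ack,done}  ok label sets agree
                case retry:
                  &{done,retry,stop} vs +{done,retry,stop}  ok label sets agree
                    case done:
                      Z vs Z  ok
                    case retry:
                      Z vs Z  ok
                    case stop:
                      Z vs Z  ok
                case ack:
                  +{retry,more} vs &{retry,more}  ok label sets agree
                    case retry:
                      Z vs Z  ok
                    case more:
                      Z vs Z  ok
                case done:
                  +{done,ok} vs &{done,ok}  ok label sets agree
                    case done:
                      Z vs Z  ok
                    case ok:
                      Z vs Z  ok
    case data:
      !Int vs ?Int  ok
        &{done,err,more} vs +{done,err,more}  ok label sets agree
          case done:
            !Str vs ?Str  ok
              !Int vs ?Int  ok
                end vs end  ok
          case err:
            !Int vs ?Int  ok
              !Bool vs ?Bool  ok
                end vs end  ok
          case more:
            +{data,retry,ok} vs &{data,retry,ok}  ok label sets agree
              case data:
                ?Int vs !Int  ok
                  Z vs Z  ok
              case retry:
                !Bool vs ?Bool  ok
                  end vs end  ok
              case ok:
                +{more,retry,data} vs &{more,retry,data}  ok label sets agree
                  case more:
                    end vs end  ok
                  case retry:
                    Z vs Z  ok
                  case data:
                    end vs end  ok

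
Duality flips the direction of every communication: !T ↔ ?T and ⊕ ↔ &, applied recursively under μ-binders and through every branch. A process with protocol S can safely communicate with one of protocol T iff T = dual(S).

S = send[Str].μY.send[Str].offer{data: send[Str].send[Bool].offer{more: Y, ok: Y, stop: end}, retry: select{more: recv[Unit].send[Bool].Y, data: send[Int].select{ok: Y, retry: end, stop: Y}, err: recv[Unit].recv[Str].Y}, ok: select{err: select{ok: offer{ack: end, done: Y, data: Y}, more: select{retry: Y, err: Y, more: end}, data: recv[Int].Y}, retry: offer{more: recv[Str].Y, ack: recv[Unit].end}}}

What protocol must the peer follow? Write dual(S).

recv[Str].μY.recv[Str].select{data: recv[Str].recv[Bool].select{more: Y, ok: Y, stop: end}, retry: offer{more: send[Unit].recv[Bool].Y, data: recv[Int].offer{ok: Y, retry: end, stop: Y}, err: send[Unit].send[Str].Y}, ok: offer{err: offer{ok: select{ack: end, done: Y, data: Y}, more: offer{retry: Y, err: Y, more: end}, data: send[Int].Y}, retry: select{more: send[Str].Y, ack: send[Unit].end}}}

send[Str] → recv[Str]
  μY → μY  (μ self-dual)
    send[Str] → recv[Str]
      offer{data,retry,ok} → select{data,retry,ok}  (offer→select)
        • data:
          send[Str] → recv[Str]
            send[Bool] → recv[Bool]
              offer{more,ok,stop} → select{more,ok,stop}  (offer→select)
                • more:
                  dual(Y) = Y
                • ok:
                  dual(Y) = Y
                • stop:
                  dual(end) = end
        • retry:
          select{more,data,err} → offer{more,data,err}  (internal→external)
            • more:
              recv[Unit] → send[Unit]
                send[Bool] → recv[Bool]
                  dual(Y) = Y
            • data:
              send[Int] → recv[Int]
                select{ok,retry,stop} → offer{ok,retry,stop}  (internal→external)
                  • ok:
                    dual(Y) = Y
                  • retry:
                    dual(end) = end
                  • stop:
                    dual(Y) = Y
            • err:
              recv[Unit] → send[Unit]
                recv[Str] → send[Str]
                  dual(Y) = Y
        • ok:
          select{err,retry} → offer{err,retry}  (internal→external)
            • err:
              select{ok,more,data} → offer{ok,more,data}  (internal→external)
                • ok:
                  offer{ack,done,data} → select{ack,done,data}  (offer→select)
                    • ack:
                      dual(end) = end
                    • done:
                      dual(Y) = Y
                    • data:
                      dual(Y) = Y
                • more:
                  select{retry,err,more} → offer{retry,err,more}  (internal→external)
                    • retry:
                      dual(Y) = Y
                    • err:
                      dual(Y) = Y
                    • more:
                      dual(end) = end
                • data:
                  recv[Int] → send[Int]
                    dual(Y) = Y
            • retry:
              offer{more,ack} → select{more,ack}  (offer→select)
                • more:
                  recv[Str] → send[Str]
                    dual(Y) = Y
                • ack:
                  recv[Unit] → send[Unit]
                    dual(end) = end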